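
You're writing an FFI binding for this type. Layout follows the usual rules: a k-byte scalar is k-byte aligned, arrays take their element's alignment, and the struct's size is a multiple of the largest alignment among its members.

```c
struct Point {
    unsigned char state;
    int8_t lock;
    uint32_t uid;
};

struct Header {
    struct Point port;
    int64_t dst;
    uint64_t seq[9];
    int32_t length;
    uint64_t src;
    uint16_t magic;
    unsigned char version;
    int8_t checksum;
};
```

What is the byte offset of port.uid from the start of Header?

Point: @0: state [1B, align 1] → 1; @1: lock [1B, align 1] → 2; +2 pad (align 4); @4: uid [4B, align 4] → 8; size 8, align 4
@0: port [8B, align 4] → 8
within Point: uid at 4
0 + 4 = 4

4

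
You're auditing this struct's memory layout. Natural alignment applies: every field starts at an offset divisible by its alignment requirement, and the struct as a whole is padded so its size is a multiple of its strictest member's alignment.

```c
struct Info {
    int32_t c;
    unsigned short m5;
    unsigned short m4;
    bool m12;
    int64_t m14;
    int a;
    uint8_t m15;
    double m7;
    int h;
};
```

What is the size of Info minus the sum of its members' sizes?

@0: c [4B, align 4] → 4
@4: m5 [2B, align 2] → 6
@6: m4 [2B, align 2] → 8
@8: m12 [1B, align 1] → 9
+7 pad (align 8)
@16: m14 [8B, align 8] → 24
@24: a [4B, align 4] → 28
@28: m15 [1B, align 1] → 29
+3 pad (align 8)
@32: m7 [8B, align 8] → 40
@40: h [4B, align 4] → 44
+4 tail pad (align 8)
size 48, align 8
data bytes 34, size 48 → padding 14

14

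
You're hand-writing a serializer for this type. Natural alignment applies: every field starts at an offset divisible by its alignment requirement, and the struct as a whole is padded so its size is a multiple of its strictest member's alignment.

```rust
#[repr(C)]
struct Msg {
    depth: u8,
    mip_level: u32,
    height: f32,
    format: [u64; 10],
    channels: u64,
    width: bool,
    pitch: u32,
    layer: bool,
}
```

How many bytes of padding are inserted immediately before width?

0..1  depth  (1B, 1-aligned)
1..4  -- padding (3B)
4..8  mip_level  (4B, 4-aligned)
8..12  height  (4B, 4-aligned)
12..16  -- padding (4B)
16..96  format  (80B, 8-aligned)
96..104  channels  (8B, 8-aligned)
104..105  width  (1B, 1-aligned)

0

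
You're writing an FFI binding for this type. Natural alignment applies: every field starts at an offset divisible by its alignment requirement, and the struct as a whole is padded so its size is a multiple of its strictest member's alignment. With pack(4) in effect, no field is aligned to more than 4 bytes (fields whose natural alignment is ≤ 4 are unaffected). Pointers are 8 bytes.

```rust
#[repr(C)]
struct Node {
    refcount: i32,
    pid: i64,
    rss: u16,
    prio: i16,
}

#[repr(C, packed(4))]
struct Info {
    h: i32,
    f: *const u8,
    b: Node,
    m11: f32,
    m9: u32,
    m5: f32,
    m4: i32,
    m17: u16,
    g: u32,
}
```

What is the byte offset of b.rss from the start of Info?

Node: 0..4  refcount  (4B, 4-aligned); 4..8  -- padding (4B); 8..16  pid  (8B, 8-aligned); 16..18  rss  (2B, 2-aligned); 18..20  prio  (2B, 2-aligned); 20..24  -- tail padding (4B); sizeof = 24, alignof = 8
0..4  h  (4B, 4-aligned)
4..12  f  (8B, 4-aligned)
12..36  b  (24B, 4-aligned)
within Node: rss at 16
12 + 16 = 28

28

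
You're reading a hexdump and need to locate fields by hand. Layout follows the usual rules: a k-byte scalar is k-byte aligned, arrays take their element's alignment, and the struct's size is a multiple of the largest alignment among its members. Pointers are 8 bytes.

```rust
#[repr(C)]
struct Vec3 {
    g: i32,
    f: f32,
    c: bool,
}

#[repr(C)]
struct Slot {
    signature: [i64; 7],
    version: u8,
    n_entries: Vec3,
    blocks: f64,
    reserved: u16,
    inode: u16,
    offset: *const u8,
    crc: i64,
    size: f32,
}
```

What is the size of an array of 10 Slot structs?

Vec3: 0..4  g  (4B, 4-aligned); 4..8  f  (4B, 4-aligned); 8..9  c  (1B, 1-aligned); 9..12  -- tail padding (3B); sizeof = 12, alignof = 4
0..56  signature  (56B, 8-aligned)
56..57  version  (1B, 1-aligned)
57..60  -- padding (3B)
60..72  n_entries  (12B, 4-aligned)
72..80  blocks  (8B, 8-aligned)
80..82  reserved  (2B, 2-aligned)
82..84  inode  (2B, 2-aligned)
84..88  -- padding (4B)
88..96  offset  (8B, 8-aligned)
96..104  crc  (8B, 8-aligned)
104..108  size  (4B, 4-aligned)
108..112  -- tail padding (4B)
sizeof = 112, alignof = 8
array of 10: 10 × 112 = 1120

1120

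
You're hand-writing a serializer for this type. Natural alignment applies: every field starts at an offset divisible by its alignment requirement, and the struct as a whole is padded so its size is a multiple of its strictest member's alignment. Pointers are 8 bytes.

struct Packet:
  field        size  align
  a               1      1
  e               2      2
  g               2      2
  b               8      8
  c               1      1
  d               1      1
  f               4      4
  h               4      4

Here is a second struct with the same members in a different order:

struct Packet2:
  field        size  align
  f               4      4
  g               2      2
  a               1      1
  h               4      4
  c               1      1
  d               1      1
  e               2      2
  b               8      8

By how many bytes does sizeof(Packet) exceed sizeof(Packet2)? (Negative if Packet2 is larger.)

a at 0 (size 1, align 1) → ends 1
pad 1 to align 2 for e
e at 2 (size 2, align 2) → ends 4
g at 4 (size 2, align 2) → ends 6
pad 2 to align 8 for b
b at 8 (size 8, align 8) → ends 16
c at 16 (size 1, align 1) → ends 17
d at 17 (size 1, align 1) → ends 18
pad 2 to align 4 for f
f at 20 (size 4, align 4) → ends 24
h at 24 (size 4, align 4) → ends 28
tail pad 4 to reach multiple of 8
total 32 bytes, alignment 8
— Packet2 —
f at 0 (size 4, align 4) → ends 4
g at 4 (size 2, align 2) → ends 6
a at 6 (size 1, align 1) → ends 7
pad 1 to align 4 for h
h at 8 (size 4, align 4) → ends 12
c at 12 (size 1, align 1) → ends 13
d at 13 (size 1, align 1) → ends 14
e at 14 (size 2, align 2) → ends 16
b at 16 (size 8, align 8) → ends 24
total 24 bytes, alignment 8
32 − 24 = 8

8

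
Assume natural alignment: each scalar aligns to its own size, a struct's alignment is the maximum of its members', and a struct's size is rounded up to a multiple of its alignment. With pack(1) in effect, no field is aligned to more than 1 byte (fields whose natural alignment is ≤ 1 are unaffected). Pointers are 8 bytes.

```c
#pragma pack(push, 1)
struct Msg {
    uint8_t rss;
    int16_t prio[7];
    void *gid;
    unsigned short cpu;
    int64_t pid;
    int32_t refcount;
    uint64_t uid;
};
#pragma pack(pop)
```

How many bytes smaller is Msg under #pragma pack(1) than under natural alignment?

natural layout:
  rss at 0 (size 1, align 1) → ends 1
  pad 1 to align 2 for prio
  prio at 2 (size 14, align 2) → ends 16
  gid at 16 (size 8, align 8) → ends 24
  cpu at 24 (size 2, align 2) → ends 26
  pad 6 to align 8 for pid
  pid at 32 (size 8, align 8) → ends 40
  refcount at 40 (size 4, align 4) → ends 44
  pad 4 to align 8 for uid
  uid at 48 (size 8, align 8) → ends 56
  total 56 bytes, alignment 8
packed(1) layout:
  rss at 0 (size 1, align 1) → ends 1
  prio at 1 (size 14, align 1) → ends 15
  gid at 15 (size 8, align 1) → ends 23
  cpu at 23 (size 2, align 1) → ends 25
  pid at 25 (size 8, align 1) → ends 33
  refcount at 33 (size 4, align 1) → ends 37
  uid at 37 (size 8, align 1) → ends 45
  total 45 bytes, alignment 1
56 − 45 = 11

11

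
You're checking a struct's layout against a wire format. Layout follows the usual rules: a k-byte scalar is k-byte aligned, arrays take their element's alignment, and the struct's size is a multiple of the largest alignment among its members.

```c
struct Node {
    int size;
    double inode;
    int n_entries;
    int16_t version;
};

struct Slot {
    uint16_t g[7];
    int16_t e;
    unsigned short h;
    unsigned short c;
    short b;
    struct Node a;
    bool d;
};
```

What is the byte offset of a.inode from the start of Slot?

Node: @0: size [4B, align 4] → 4; +4 pad (align 8); @8: inode [8B, align 8] → 16; @16: n_entries [4B, align 4] → 20; @20: version [2B, align 2] → 22; +2 tail pad (align 8); size 24, align 8
@0: g [14B, align 2] → 14
@14: e [2B, align 2] → 16
@16: h [2B, align 2] → 18
@18: c [2B, align 2] → 20
@20: b [2B, align 2] → 22
+2 pad (align 8)
@24: a [24B, align 8] → 48
within Node: inode at 8
24 + 8 = 32

32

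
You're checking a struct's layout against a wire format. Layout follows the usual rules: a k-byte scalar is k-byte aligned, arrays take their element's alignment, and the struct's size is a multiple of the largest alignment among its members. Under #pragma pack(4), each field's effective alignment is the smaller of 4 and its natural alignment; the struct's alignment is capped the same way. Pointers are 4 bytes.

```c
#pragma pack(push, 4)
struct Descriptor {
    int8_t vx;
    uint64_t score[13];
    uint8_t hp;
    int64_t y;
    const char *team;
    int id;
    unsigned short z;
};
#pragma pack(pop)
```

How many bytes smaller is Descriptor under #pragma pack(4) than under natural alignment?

natural layout:
  0..1  vx  (1B, 1-aligned)
  1..8  -- padding (7B)
  8..112  score  (104B, 8-aligned)
  112..113  hp  (1B, 1-aligned)
  113..120  -- padding (7B)
  120..128  y  (8B, 8-aligned)
  128..132  team  (4B, 4-aligned)
  132..136  id  (4B, 4-aligned)
  136..138  z  (2B, 2-aligned)
  138..144  -- tail padding (6B)
  sizeof = 144, alignof = 8
packed(4) layout:
  0..1  vx  (1B, 1-aligned)
  1..4  -- padding (3B)
  4..108  score  (104B, 4-aligned)
  108..109  hp  (1B, 1-aligned)
  109..112  -- padding (3B)
  112..120  y  (8B, 4-aligned)
  120..124  team  (4B, 4-aligned)
  124..128  id  (4B, 4-aligned)
  128..130  z  (2B, 2-aligned)
  130..132  -- tail padding (2B)
  sizeof = 132, alignof = 4
144 − 132 = 12

12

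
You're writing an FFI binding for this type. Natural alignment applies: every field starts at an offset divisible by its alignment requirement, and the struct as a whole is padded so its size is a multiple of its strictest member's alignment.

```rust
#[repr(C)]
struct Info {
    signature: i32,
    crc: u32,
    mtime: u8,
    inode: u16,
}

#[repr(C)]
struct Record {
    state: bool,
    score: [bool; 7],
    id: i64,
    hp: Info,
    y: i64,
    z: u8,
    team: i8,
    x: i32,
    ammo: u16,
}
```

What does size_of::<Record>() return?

56

Info: 0..4  signature  (4B, 4-aligned); 4..8  crc  (4B, 4-aligned); 8..9  mtime  (1B, 1-aligned); 9..10  -- padding (1B); 10..12  inode  (2B, 2-aligned); sizeof = 12, alignof = 4
0..1  state  (1B, 1-aligned)
1..8  score  (7B, 1-aligned)
8..16  id  (8B, 8-aligned)
16..28  hp  (12B, 4-aligned)
28..32  -- padding (4B)
32..40  y  (8B, 8-aligned)
40..41  z  (1B, 1-aligned)
41..42  team  (1B, 1-aligned)
42..44  -- padding (2B)
44..48  x  (4B, 4-aligned)
48..50  ammo  (2B, 2-aligned)
50..56  -- tail padding (6B)
sizeof = 56, alignof = 8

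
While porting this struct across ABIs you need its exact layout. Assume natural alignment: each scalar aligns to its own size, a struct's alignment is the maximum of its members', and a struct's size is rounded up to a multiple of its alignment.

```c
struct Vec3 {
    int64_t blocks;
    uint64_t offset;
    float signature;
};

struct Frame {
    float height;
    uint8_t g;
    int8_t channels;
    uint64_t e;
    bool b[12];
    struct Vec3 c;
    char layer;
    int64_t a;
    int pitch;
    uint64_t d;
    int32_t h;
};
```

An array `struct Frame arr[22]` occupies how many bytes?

2112

Vec3: blocks at 0 (size 8, align 8) → ends 8; offset at 8 (size 8, align 8) → ends 16; signature at 16 (size 4, align 4) → ends 20; tail pad 4 to reach multiple of 8; total 24 bytes, alignment 8
height at 0 (size 4, align 4) → ends 4
g at 4 (size 1, align 1) → ends 5
channels at 5 (size 1, align 1) → ends 6
pad 2 to align 8 for e
e at 8 (size 8, align 8) → ends 16
b at 16 (size 12, align 1) → ends 28
pad 4 to align 8 for c
c at 32 (size 24, align 8) → ends 56
layer at 56 (size 1, align 1) → ends 57
pad 7 to align 8 for a
a at 64 (size 8, align 8) → ends 72
pitch at 72 (size 4, align 4) → ends 76
pad 4 to align 8 for d
d at 80 (size 8, align 8) → ends 88
h at 88 (size 4, align 4) → ends 92
tail pad 4 to reach multiple of 8
total 96 bytes, alignment 8
array of 22: 22 × 96 = 2112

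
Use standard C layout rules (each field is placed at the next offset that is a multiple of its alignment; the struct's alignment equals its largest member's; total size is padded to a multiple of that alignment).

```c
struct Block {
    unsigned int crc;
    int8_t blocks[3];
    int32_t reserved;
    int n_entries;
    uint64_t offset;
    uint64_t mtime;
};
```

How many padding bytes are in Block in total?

0..4  crc  (4B, 4-aligned)
4..7  blocks  (3B, 1-aligned)
7..8  -- padding (1B)
8..12  reserved  (4B, 4-aligned)
12..16  n_entries  (4B, 4-aligned)
16..24  offset  (8B, 8-aligned)
24..32  mtime  (8B, 8-aligned)
sizeof = 32, alignof = 8
data bytes 31, size 32 → padding 1

1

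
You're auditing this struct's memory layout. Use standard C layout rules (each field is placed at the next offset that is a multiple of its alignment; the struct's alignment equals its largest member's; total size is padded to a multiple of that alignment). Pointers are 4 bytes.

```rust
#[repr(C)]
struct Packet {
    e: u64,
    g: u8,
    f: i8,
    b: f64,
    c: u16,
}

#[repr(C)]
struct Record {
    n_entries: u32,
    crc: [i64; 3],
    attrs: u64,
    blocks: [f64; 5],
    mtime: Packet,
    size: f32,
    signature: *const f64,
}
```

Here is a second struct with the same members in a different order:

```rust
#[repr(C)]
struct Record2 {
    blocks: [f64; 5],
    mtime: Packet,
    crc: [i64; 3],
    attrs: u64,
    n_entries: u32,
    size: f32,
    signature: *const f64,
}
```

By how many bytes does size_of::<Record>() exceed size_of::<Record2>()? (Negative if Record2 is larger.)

Packet: @0: e [8B, align 8] → 8; @8: g [1B, align 1] → 9; @9: f [1B, align 1] → 10; +6 pad (align 8); @16: b [8B, align 8] → 24; @24: c [2B, align 2] → 26; +6 tail pad (align 8); size 32, align 8
@0: n_entries [4B, align 4] → 4
+4 pad (align 8)
@8: crc [24B, align 8] → 32
@32: attrs [8B, align 8] → 40
@40: blocks [40B, align 8] → 80
@80: mtime [32B, align 8] → 112
@112: size [4B, align 4] → 116
@116: signature [4B, align 4] → 120
size 120, align 8
— Record2 —
@0: blocks [40B, align 8] → 40
@40: mtime [32B, align 8] → 72
@72: crc [24B, align 8] → 96
@96: attrs [8B, align 8] → 104
@104: n_entries [4B, align 4] → 108
@108: size [4B, align 4] → 112
@112: signature [4B, align 4] → 116
+4 tail pad (align 8)
size 120, align 8
120 − 120 = 0

0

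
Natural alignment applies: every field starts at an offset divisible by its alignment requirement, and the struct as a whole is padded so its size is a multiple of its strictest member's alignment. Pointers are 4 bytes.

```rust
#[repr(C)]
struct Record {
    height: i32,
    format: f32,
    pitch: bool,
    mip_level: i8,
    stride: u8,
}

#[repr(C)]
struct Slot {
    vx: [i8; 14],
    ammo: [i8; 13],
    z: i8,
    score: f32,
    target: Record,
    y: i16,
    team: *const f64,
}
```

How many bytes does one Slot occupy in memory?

52

Record: height at 0 (size 4, align 4) → ends 4; format at 4 (size 4, align 4) → ends 8; pitch at 8 (size 1, align 1) → ends 9; mip_level at 9 (size 1, align 1) → ends 10; stride at 10 (size 1, align 1) → ends 11; tail pad 1 to reach multiple of 4; total 12 bytes, alignment 4
vx at 0 (size 14, align 1) → ends 14
ammo at 14 (size 13, align 1) → ends 27
z at 27 (size 1, align 1) → ends 28
score at 28 (size 4, align 4) → ends 32
target at 32 (size 12, align 4) → ends 44
y at 44 (size 2, align 2) → ends 46
pad 2 to align 4 for team
team at 48 (size 4, align 4) → ends 52
total 52 bytes, alignment 4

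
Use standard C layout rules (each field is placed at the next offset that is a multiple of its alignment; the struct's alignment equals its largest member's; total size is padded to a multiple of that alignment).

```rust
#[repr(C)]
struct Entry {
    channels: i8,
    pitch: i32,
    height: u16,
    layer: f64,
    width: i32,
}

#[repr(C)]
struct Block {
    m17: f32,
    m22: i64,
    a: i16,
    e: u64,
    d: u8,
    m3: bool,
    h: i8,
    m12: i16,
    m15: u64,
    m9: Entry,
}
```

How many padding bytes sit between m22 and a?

Entry: @0: channels [1B, align 1] → 1; +3 pad (align 4); @4: pitch [4B, align 4] → 8; @8: height [2B, align 2] → 10; +6 pad (align 8); @16: layer [8B, align 8] → 24; @24: width [4B, align 4] → 28; +4 tail pad (align 8); size 32, align 8
@0: m17 [4B, align 4] → 4
+4 pad (align 8)
@8: m22 [8B, align 8] → 16
@16: a [2B, align 2] → 18

0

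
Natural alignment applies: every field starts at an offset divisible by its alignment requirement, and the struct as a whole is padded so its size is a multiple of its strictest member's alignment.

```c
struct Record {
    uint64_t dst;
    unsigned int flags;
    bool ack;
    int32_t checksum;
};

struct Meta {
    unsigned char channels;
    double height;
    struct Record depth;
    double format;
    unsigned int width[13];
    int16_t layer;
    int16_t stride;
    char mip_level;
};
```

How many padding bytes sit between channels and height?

Record: @0: dst [8B, align 8] → 8; @8: flags [4B, align 4] → 12; @12: ack [1B, align 1] → 13; +3 pad (align 4); @16: checksum [4B, align 4] → 20; +4 tail pad (align 8); size 24, align 8
@0: channels [1B, align 1] → 1
+7 pad (align 8)
@8: height [8B, align 8] → 16

7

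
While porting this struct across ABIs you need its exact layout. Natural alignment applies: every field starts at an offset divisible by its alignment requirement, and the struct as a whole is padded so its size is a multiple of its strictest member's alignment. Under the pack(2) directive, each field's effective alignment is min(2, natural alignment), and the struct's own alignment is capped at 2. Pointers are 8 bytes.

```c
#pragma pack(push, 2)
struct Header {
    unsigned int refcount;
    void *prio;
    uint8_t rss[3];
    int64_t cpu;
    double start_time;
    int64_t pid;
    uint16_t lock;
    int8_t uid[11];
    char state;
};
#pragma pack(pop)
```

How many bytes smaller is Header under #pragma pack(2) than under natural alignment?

natural layout:
  @0: refcount [4B, align 4] → 4
  +4 pad (align 8)
  @8: prio [8B, align 8] → 16
  @16: rss [3B, align 1] → 19
  +5 pad (align 8)
  @24: cpu [8B, align 8] → 32
  @32: start_time [8B, align 8] → 40
  @40: pid [8B, align 8] → 48
  @48: lock [2B, align 2] → 50
  @50: uid [11B, align 1] → 61
  @61: state [1B, align 1] → 62
  +2 tail pad (align 8)
  size 64, align 8
packed(2) layout:
  @0: refcount [4B, align 2] → 4
  @4: prio [8B, align 2] → 12
  @12: rss [3B, align 1] → 15
  +1 pad (align 2)
  @16: cpu [8B, align 2] → 24
  @24: start_time [8B, align 2] → 32
  @32: pid [8B, align 2] → 40
  @40: lock [2B, align 2] → 42
  @42: uid [11B, align 1] → 53
  @53: state [1B, align 1] → 54
  size 54, align 2
64 − 54 = 10

10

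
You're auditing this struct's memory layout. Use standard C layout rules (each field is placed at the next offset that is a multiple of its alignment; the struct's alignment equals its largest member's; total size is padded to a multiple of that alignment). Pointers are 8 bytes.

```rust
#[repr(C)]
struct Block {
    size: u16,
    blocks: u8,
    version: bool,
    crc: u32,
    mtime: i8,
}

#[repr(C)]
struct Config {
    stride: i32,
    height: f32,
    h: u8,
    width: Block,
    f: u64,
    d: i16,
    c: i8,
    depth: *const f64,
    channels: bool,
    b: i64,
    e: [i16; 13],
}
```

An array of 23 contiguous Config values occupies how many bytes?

2208

Block: size at 0 (size 2, align 2) → ends 2; blocks at 2 (size 1, align 1) → ends 3; version at 3 (size 1, align 1) → ends 4; crc at 4 (size 4, align 4) → ends 8; mtime at 8 (size 1, align 1) → ends 9; tail pad 3 to reach multiple of 4; total 12 bytes, alignment 4
stride at 0 (size 4, align 4) → ends 4
height at 4 (size 4, align 4) → ends 8
h at 8 (size 1, align 1) → ends 9
pad 3 to align 4 for width
width at 12 (size 12, align 4) → ends 24
f at 24 (size 8, align 8) → ends 32
d at 32 (size 2, align 2) → ends 34
c at 34 (size 1, align 1) → ends 35
pad 5 to align 8 for depth
depth at 40 (size 8, align 8) → ends 48
channels at 48 (size 1, align 1) → ends 49
pad 7 to align 8 for b
b at 56 (size 8, align 8) → ends 64
e at 64 (size 26, align 2) → ends 90
tail pad 6 to reach multiple of 8
total 96 bytes, alignment 8
array of 23: 23 × 96 = 2208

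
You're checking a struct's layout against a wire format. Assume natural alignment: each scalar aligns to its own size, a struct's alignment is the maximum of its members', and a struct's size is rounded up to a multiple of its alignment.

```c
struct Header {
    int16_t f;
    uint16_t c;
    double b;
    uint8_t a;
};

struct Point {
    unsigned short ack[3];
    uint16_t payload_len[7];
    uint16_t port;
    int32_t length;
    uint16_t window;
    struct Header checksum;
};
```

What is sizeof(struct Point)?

56

Header: f at 0 (size 2, align 2) → ends 2; c at 2 (size 2, align 2) → ends 4; pad 4 to align 8 for b; b at 8 (size 8, align 8) → ends 16; a at 16 (size 1, align 1) → ends 17; tail pad 7 to reach multiple of 8; total 24 bytes, alignment 8
ack at 0 (size 6, align 2) → ends 6
payload_len at 6 (size 14, align 2) → ends 20
port at 20 (size 2, align 2) → ends 22
pad 2 to align 4 for length
length at 24 (size 4, align 4) → ends 28
window at 28 (size 2, align 2) → ends 30
pad 2 to align 8 for checksum
checksum at 32 (size 24, align 8) → ends 56
total 56 bytes, alignment 8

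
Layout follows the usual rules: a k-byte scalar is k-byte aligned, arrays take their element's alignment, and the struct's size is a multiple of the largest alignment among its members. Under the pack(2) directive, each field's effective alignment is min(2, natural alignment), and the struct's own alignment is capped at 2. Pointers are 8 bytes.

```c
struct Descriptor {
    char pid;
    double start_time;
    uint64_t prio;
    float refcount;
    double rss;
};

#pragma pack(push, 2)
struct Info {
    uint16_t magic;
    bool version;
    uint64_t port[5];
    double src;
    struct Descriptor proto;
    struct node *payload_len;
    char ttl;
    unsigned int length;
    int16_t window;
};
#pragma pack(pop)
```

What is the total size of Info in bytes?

108 bytes

Descriptor: pid at 0 (size 1, align 1) → ends 1; pad 7 to align 8 for start_time; start_time at 8 (size 8, align 8) → ends 16; prio at 16 (size 8, align 8) → ends 24; refcount at 24 (size 4, align 4) → ends 28; pad 4 to align 8 for rss; rss at 32 (size 8, align 8) → ends 40; total 40 bytes, alignment 8
magic at 0 (size 2, align 2) → ends 2
version at 2 (size 1, align 1) → ends 3
pad 1 to align 2 for port
port at 4 (size 40, align 2) → ends 44
src at 44 (size 8, align 2) → ends 52
proto at 52 (size 40, align 2) → ends 92
payload_len at 92 (size 8, align 2) → ends 100
ttl at 100 (size 1, align 1) → ends 101
pad 1 to align 2 for length
length at 102 (size 4, align 2) → ends 106
window at 106 (size 2, align 2) → ends 108
total 108 bytes, alignment 2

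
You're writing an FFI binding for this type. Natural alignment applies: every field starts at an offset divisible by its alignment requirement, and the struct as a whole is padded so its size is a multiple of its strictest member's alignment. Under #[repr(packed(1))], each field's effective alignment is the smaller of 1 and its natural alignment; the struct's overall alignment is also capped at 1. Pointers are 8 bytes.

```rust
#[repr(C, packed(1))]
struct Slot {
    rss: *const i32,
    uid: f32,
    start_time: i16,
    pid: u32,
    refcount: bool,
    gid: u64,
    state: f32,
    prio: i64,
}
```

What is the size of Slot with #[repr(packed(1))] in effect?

39

rss at 0 (size 8, align 1) → ends 8
uid at 8 (size 4, align 1) → ends 12
start_time at 12 (size 2, align 1) → ends 14
pid at 14 (size 4, align 1) → ends 18
refcount at 18 (size 1, align 1) → ends 19
gid at 19 (size 8, align 1) → ends 27
state at 27 (size 4, align 1) → ends 31
prio at 31 (size 8, align 1) → ends 39
total 39 bytes, alignment 1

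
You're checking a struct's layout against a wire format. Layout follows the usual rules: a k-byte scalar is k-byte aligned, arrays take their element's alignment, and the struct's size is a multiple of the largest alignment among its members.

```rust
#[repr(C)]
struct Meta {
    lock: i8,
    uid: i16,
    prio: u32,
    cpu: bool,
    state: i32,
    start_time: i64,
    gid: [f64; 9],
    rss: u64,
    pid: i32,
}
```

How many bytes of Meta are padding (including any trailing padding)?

@0: lock [1B, align 1] → 1
+1 pad (align 2)
@2: uid [2B, align 2] → 4
@4: prio [4B, align 4] → 8
@8: cpu [1B, align 1] → 9
+3 pad (align 4)
@12: state [4B, align 4] → 16
@16: start_time [8B, align 8] → 24
@24: gid [72B, align 8] → 96
@96: rss [8B, align 8] → 104
@104: pid [4B, align 4] → 108
+4 tail pad (align 8)
size 112, align 8
data bytes 104, size 112 → padding 8

8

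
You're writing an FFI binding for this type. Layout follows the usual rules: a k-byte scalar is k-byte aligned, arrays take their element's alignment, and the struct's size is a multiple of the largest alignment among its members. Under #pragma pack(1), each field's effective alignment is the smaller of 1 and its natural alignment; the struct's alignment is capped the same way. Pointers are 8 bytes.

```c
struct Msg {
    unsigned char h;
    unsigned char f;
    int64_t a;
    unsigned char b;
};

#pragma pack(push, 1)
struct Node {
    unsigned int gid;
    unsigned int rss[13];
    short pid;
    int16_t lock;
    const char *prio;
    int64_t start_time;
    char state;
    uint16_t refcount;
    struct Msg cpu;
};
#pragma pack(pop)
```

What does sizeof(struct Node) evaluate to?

103

Msg: @0: h [1B, align 1] → 1; @1: f [1B, align 1] → 2; +6 pad (align 8); @8: a [8B, align 8] → 16; @16: b [1B, align 1] → 17; +7 tail pad (align 8); size 24, align 8
@0: gid [4B, align 1] → 4
@4: rss [52B, align 1] → 56
@56: pid [2B, align 1] → 58
@58: lock [2B, align 1] → 60
@60: prio [8B, align 1] → 68
@68: start_time [8B, align 1] → 76
@76: state [1B, align 1] → 77
@77: refcount [2B, align 1] → 79
@79: cpu [24B, align 1] → 103
size 103, align 1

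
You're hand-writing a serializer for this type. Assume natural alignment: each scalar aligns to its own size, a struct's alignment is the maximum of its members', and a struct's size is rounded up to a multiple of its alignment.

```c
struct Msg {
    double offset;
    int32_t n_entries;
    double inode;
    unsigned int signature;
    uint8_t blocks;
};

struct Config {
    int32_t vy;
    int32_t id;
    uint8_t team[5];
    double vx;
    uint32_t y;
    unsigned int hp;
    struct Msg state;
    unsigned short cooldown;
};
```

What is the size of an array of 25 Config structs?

1800

Msg: @0: offset [8B, align 8] → 8; @8: n_entries [4B, align 4] → 12; +4 pad (align 8); @16: inode [8B, align 8] → 24; @24: signature [4B, align 4] → 28; @28: blocks [1B, align 1] → 29; +3 tail pad (align 8); size 32, align 8
@0: vy [4B, align 4] → 4
@4: id [4B, align 4] → 8
@8: team [5B, align 1] → 13
+3 pad (align 8)
@16: vx [8B, align 8] → 24
@24: y [4B, align 4] → 28
@28: hp [4B, align 4] → 32
@32: state [32B, align 8] → 64
@64: cooldown [2B, align 2] → 66
+6 tail pad (align 8)
size 72, align 8
array of 25: 25 × 72 = 1800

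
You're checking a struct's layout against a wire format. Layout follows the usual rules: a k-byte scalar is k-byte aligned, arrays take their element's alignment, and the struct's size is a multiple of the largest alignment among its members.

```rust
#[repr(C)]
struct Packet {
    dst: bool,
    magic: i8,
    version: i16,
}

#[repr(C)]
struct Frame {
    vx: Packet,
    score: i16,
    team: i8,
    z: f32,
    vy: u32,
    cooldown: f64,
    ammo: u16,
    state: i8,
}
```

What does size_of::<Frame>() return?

Packet: @0: dst [1B, align 1] → 1; @1: magic [1B, align 1] → 2; @2: version [2B, align 2] → 4; size 4, align 2
@0: vx [4B, align 2] → 4
@4: score [2B, align 2] → 6
@6: team [1B, align 1] → 7
+1 pad (align 4)
@8: z [4B, align 4] → 12
@12: vy [4B, align 4] → 16
@16: cooldown [8B, align 8] → 24
@24: ammo [2B, align 2] → 26
@26: state [1B, align 1] → 27
+5 tail pad (align 8)
size 32, align 8

32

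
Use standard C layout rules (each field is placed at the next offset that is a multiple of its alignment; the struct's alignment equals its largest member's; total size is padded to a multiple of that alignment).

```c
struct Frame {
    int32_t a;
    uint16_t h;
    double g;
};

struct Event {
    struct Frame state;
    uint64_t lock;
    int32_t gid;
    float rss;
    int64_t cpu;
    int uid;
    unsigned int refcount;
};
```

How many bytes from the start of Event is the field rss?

28

Frame: @0: a [4B, align 4] → 4; @4: h [2B, align 2] → 6; +2 pad (align 8); @8: g [8B, align 8] → 16; size 16, align 8
@0: state [16B, align 8] → 16
@16: lock [8B, align 8] → 24
@24: gid [4B, align 4] → 28
@28: rss [4B, align 4] → 32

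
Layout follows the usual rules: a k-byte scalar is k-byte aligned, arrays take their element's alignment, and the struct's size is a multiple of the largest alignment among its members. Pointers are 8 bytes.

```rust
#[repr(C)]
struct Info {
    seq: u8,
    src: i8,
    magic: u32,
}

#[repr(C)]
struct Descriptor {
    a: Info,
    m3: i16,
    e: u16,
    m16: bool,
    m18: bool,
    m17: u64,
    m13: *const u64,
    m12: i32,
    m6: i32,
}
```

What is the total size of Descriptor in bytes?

Info: 0..1  seq  (1B, 1-aligned); 1..2  src  (1B, 1-aligned); 2..4  -- padding (2B); 4..8  magic  (4B, 4-aligned); sizeof = 8, alignof = 4
0..8  a  (8B, 4-aligned)
8..10  m3  (2B, 2-aligned)
10..12  e  (2B, 2-aligned)
12..13  m16  (1B, 1-aligned)
13..14  m18  (1B, 1-aligned)
14..16  -- padding (2B)
16..24  m17  (8B, 8-aligned)
24..32  m13  (8B, 8-aligned)
32..36  m12  (4B, 4-aligned)
36..40  m6  (4B, 4-aligned)
sizeof = 40, alignof = 8

40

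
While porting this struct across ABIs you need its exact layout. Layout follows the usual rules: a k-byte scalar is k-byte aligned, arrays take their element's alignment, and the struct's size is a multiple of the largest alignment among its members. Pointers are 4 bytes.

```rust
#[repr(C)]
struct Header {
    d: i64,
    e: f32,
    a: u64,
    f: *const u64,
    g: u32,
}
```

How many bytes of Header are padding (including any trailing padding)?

0..8  d  (8B, 8-aligned)
8..12  e  (4B, 4-aligned)
12..16  -- padding (4B)
16..24  a  (8B, 8-aligned)
24..28  f  (4B, 4-aligned)
28..32  g  (4B, 4-aligned)
sizeof = 32, alignof = 8
data bytes 28, size 32 → padding 4

4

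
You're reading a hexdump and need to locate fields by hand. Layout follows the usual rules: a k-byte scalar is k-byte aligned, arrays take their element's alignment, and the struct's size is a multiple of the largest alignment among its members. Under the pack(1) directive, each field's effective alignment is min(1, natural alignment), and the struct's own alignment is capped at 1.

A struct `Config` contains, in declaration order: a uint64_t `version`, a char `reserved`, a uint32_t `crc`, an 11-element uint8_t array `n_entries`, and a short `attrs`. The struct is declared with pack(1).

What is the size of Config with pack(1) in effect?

26

version at 0 (size 8, align 1) → ends 8
reserved at 8 (size 1, align 1) → ends 9
crc at 9 (size 4, align 1) → ends 13
n_entries at 13 (size 11, align 1) → ends 24
attrs at 24 (size 2, align 1) → ends 26
total 26 bytes, alignment 1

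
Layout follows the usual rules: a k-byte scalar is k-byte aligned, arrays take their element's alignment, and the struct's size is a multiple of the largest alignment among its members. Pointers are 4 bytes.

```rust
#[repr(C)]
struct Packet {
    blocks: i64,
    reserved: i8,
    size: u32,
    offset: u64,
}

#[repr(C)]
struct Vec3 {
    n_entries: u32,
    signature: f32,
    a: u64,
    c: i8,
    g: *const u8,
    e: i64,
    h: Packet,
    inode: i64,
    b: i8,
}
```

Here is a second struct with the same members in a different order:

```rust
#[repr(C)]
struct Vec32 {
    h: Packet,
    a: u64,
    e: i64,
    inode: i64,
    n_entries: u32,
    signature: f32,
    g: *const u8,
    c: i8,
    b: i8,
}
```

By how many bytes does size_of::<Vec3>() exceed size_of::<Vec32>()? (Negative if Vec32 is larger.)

Packet: blocks at 0 (size 8, align 8) → ends 8; reserved at 8 (size 1, align 1) → ends 9; pad 3 to align 4 for size; size at 12 (size 4, align 4) → ends 16; offset at 16 (size 8, align 8) → ends 24; total 24 bytes, alignment 8
n_entries at 0 (size 4, align 4) → ends 4
signature at 4 (size 4, align 4) → ends 8
a at 8 (size 8, align 8) → ends 16
c at 16 (size 1, align 1) → ends 17
pad 3 to align 4 for g
g at 20 (size 4, align 4) → ends 24
e at 24 (size 8, align 8) → ends 32
h at 32 (size 24, align 8) → ends 56
inode at 56 (size 8, align 8) → ends 64
b at 64 (size 1, align 1) → ends 65
tail pad 7 to reach multiple of 8
total 72 bytes, alignment 8
— Vec32 —
h at 0 (size 24, align 8) → ends 24
a at 24 (size 8, align 8) → ends 32
e at 32 (size 8, align 8) → ends 40
inode at 40 (size 8, align 8) → ends 48
n_entries at 48 (size 4, align 4) → ends 52
signature at 52 (size 4, align 4) → ends 56
g at 56 (size 4, align 4) → ends 60
c at 60 (size 1, align 1) → ends 61
b at 61 (size 1, align 1) → ends 62
tail pad 2 to reach multiple of 8
total 64 bytes, alignment 8
72 − 64 = 8

8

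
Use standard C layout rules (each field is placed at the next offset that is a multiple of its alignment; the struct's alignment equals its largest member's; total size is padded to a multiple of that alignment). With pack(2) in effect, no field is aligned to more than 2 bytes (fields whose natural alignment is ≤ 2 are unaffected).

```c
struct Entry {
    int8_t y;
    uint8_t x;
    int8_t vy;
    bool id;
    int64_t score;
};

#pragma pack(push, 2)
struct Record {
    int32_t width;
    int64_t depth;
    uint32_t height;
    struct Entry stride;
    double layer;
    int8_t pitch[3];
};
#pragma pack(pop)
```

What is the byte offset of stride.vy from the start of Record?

18

Entry: y at 0 (size 1, align 1) → ends 1; x at 1 (size 1, align 1) → ends 2; vy at 2 (size 1, align 1) → ends 3; id at 3 (size 1, align 1) → ends 4; pad 4 to align 8 for score; score at 8 (size 8, align 8) → ends 16; total 16 bytes, alignment 8
width at 0 (size 4, align 2) → ends 4
depth at 4 (size 8, align 2) → ends 12
height at 12 (size 4, align 2) → ends 16
stride at 16 (size 16, align 2) → ends 32
within Entry: vy at 2
16 + 2 = 18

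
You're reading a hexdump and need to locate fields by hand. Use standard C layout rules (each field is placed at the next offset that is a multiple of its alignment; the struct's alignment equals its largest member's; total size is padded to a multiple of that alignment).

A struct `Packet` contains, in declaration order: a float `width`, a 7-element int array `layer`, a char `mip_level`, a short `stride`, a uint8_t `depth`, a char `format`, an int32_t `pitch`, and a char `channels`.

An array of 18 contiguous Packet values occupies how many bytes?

width at 0 (size 4, align 4) → ends 4
layer at 4 (size 28, align 4) → ends 32
mip_level at 32 (size 1, align 1) → ends 33
pad 1 to align 2 for stride
stride at 34 (size 2, align 2) → ends 36
depth at 36 (size 1, align 1) → ends 37
format at 37 (size 1, align 1) → ends 38
pad 2 to align 4 for pitch
pitch at 40 (size 4, align 4) → ends 44
channels at 44 (size 1, align 1) → ends 45
tail pad 3 to reach multiple of 4
total 48 bytes, alignment 4
array of 18: 18 × 48 = 864

864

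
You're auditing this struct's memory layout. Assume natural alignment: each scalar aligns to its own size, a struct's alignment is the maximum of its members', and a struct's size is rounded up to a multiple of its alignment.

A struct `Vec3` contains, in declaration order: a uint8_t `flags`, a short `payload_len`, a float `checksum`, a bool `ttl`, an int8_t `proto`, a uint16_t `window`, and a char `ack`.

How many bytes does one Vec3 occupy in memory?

@0: flags [1B, align 1] → 1
+1 pad (align 2)
@2: payload_len [2B, align 2] → 4
@4: checksum [4B, align 4] → 8
@8: ttl [1B, align 1] → 9
@9: proto [1B, align 1] → 10
@10: window [2B, align 2] → 12
@12: ack [1B, align 1] → 13
+3 tail pad (align 4)
size 16, align 4

16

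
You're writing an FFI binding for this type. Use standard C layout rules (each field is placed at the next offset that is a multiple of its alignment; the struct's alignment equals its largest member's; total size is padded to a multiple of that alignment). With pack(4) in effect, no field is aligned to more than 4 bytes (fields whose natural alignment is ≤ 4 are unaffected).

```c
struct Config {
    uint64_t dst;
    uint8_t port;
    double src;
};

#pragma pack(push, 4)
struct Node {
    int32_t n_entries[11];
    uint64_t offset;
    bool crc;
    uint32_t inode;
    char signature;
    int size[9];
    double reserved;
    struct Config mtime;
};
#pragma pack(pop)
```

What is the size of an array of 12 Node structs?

1584

Config: dst at 0 (size 8, align 8) → ends 8; port at 8 (size 1, align 1) → ends 9; pad 7 to align 8 for src; src at 16 (size 8, align 8) → ends 24; total 24 bytes, alignment 8
n_entries at 0 (size 44, align 4) → ends 44
offset at 44 (size 8, align 4) → ends 52
crc at 52 (size 1, align 1) → ends 53
pad 3 to align 4 for inode
inode at 56 (size 4, align 4) → ends 60
signature at 60 (size 1, align 1) → ends 61
pad 3 to align 4 for size
size at 64 (size 36, align 4) → ends 100
reserved at 100 (size 8, align 4) → ends 108
mtime at 108 (size 24, align 4) → ends 132
total 132 bytes, alignment 4
array of 12: 12 × 132 = 1584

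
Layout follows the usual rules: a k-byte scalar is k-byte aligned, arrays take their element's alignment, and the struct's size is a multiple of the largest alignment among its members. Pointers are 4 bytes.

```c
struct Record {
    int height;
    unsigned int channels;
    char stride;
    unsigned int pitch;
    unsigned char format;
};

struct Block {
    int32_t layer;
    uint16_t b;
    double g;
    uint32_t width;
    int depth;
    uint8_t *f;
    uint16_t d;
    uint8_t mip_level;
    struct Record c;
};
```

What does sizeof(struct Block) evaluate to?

56 bytes

Record: @0: height [4B, align 4] → 4; @4: channels [4B, align 4] → 8; @8: stride [1B, align 1] → 9; +3 pad (align 4); @12: pitch [4B, align 4] → 16; @16: format [1B, align 1] → 17; +3 tail pad (align 4); size 20, align 4
@0: layer [4B, align 4] → 4
@4: b [2B, align 2] → 6
+2 pad (align 8)
@8: g [8B, align 8] → 16
@16: width [4B, align 4] → 20
@20: depth [4B, align 4] → 24
@24: f [4B, align 4] → 28
@28: d [2B, align 2] → 30
@30: mip_level [1B, align 1] → 31
+1 pad (align 4)
@32: c [20B, align 4] → 52
+4 tail pad (align 8)
size 56, align 8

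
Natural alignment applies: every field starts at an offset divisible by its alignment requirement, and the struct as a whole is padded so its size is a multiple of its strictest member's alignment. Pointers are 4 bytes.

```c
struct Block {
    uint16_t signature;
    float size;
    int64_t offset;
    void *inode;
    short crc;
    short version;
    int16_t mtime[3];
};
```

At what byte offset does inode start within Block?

16

signature at 0 (size 2, align 2) → ends 2
pad 2 to align 4 for size
size at 4 (size 4, align 4) → ends 8
offset at 8 (size 8, align 8) → ends 16
inode at 16 (size 4, align 4) → ends 20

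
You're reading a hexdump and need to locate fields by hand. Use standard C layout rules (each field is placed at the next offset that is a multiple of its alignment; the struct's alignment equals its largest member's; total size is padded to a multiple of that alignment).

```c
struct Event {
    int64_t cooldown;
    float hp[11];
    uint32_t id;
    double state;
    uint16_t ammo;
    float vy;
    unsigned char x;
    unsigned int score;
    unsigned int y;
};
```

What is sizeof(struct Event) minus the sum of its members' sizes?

9

cooldown at 0 (size 8, align 8) → ends 8
hp at 8 (size 44, align 4) → ends 52
id at 52 (size 4, align 4) → ends 56
state at 56 (size 8, align 8) → ends 64
ammo at 64 (size 2, align 2) → ends 66
pad 2 to align 4 for vy
vy at 68 (size 4, align 4) → ends 72
x at 72 (size 1, align 1) → ends 73
pad 3 to align 4 for score
score at 76 (size 4, align 4) → ends 80
y at 80 (size 4, align 4) → ends 84
tail pad 4 to reach multiple of 8
total 88 bytes, alignment 8
data bytes 79, size 88 → padding 9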